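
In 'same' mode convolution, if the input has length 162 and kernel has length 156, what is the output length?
'Same' mode returns an output with the same length as the input: 162

162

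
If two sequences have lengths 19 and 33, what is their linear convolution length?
Linear/full convolution length: m + n - 1 = 19 + 33 - 1 = 51

51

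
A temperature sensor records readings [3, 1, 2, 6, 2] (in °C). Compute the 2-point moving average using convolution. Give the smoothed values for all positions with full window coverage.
2-point moving average kernel = [1, 1]. Apply in 'valid' mode (full window coverage): avg[0] = (3 + 1) / 2 = 2.0; avg[1] = (1 + 2) / 2 = 1.5; avg[2] = (2 + 6) / 2 = 4.0; avg[3] = (6 + 2) / 2 = 4.0. Smoothed values: [2.0, 1.5, 4.0, 4.0]

[2.0, 1.5, 4.0, 4.0]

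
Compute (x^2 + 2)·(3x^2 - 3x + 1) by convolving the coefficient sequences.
Ascending coefficients: a = [2, 0, 1], b = [1, -3, 3]. c[0] = 2×1 = 2; c[1] = 2×-3 + 0×1 = -6; c[2] = 2×3 + 0×-3 + 1×1 = 7; c[3] = 0×3 + 1×-3 = -3; c[4] = 1×3 = 3. Result coefficients: [2, -6, 7, -3, 3] → 3x^4 - 3x^3 + 7x^2 - 6x + 2

3x^4 - 3x^3 + 7x^2 - 6x + 2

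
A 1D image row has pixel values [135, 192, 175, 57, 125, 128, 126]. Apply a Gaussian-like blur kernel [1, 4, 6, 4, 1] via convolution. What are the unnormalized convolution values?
Convolve image row [135, 192, 175, 57, 125, 128, 126] with kernel [1, 4, 6, 4, 1]: y[0] = 135×1 = 135; y[1] = 135×4 + 192×1 = 732; y[2] = 135×6 + 192×4 + 175×1 = 1753; y[3] = 135×4 + 192×6 + 175×4 + 57×1 = 2449; y[4] = 135×1 + 192×4 + 175×6 + 57×4 + 125×1 = 2306; y[5] = 192×1 + 175×4 + 57×6 + 125×4 + 128×1 = 1862; y[6] = 175×1 + 57×4 + 125×6 + 128×4 + 126×1 = 1791; y[7] = 57×1 + 125×4 + 128×6 + 126×4 = 1829; y[8] = 125×1 + 128×4 + 126×6 = 1393; y[9] = 128×1 + 126×4 = 632; y[10] = 126×1 = 126 → [135, 732, 1753, 2449, 2306, 1862, 1791, 1829, 1393, 632, 126]. Normalization factor = sum(kernel) = 16.

[135, 732, 1753, 2449, 2306, 1862, 1791, 1829, 1393, 632, 126]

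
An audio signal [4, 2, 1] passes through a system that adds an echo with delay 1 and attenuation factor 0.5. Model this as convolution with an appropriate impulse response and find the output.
Direct-path + delayed-attenuated-path model → impulse response h = [1, 0.5] (1 at lag 0, 0.5 at lag 1). Output y[n] = x[n] + 0.5·x[n - 1] (with x[n] = 0 outside 0..2): y[0] = 4 + 0.5×0 = 4; y[1] = 2 + 0.5×4 = 4.0; y[2] = 1 + 0.5×2 = 2.0; y[3] = 0 + 0.5×1 = 0.5. So y = [4, 4.0, 2.0, 0.5]

[4, 4.0, 2.0, 0.5]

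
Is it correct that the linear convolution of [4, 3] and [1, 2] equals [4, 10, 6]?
Recompute linear convolution of [4, 3] and [1, 2]: y[0] = 4×1 = 4; y[1] = 4×2 + 3×1 = 11; y[2] = 3×2 = 6 → [4, 11, 6]. Compare to given [4, 10, 6]: they differ at index 1: given 10, correct 11, so answer: No

No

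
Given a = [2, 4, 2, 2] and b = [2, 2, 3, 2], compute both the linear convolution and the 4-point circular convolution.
Linear: y_lin[0] = 2×2 = 4; y_lin[1] = 2×2 + 4×2 = 12; y_lin[2] = 2×3 + 4×2 + 2×2 = 18; y_lin[3] = 2×2 + 4×3 + 2×2 + 2×2 = 24; y_lin[4] = 4×2 + 2×3 + 2×2 = 18; y_lin[5] = 2×2 + 2×3 = 10; y_lin[6] = 2×2 = 4 → [4, 12, 18, 24, 18, 10, 4]. Circular (length 4): y[0] = 2×2 + 4×2 + 2×3 + 2×2 = 22; y[1] = 2×2 + 4×2 + 2×2 + 2×3 = 22; y[2] = 2×3 + 4×2 + 2×2 + 2×2 = 22; y[3] = 2×2 + 4×3 + 2×2 + 2×2 = 24 → [22, 22, 22, 24]

Linear: [4, 12, 18, 24, 18, 10, 4], Circular: [22, 22, 22, 24]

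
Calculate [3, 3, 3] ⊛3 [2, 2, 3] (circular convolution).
Use y[k] = Σ_j f[j]·g[(k-j) mod 3]. y[0] = 3×2 + 3×3 + 3×2 = 21; y[1] = 3×2 + 3×2 + 3×3 = 21; y[2] = 3×3 + 3×2 + 3×2 = 21. Result: [21, 21, 21]

[21, 21, 21]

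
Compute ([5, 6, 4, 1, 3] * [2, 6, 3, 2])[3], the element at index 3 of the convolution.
Use y[k] = Σ_i a[i]·b[k-i] at k=3. y[3] = 5×2 + 6×3 + 4×6 + 1×2 = 54

54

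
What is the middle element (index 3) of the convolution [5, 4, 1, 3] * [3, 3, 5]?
Use y[k] = Σ_i a[i]·b[k-i] at k=3. y[3] = 4×5 + 1×3 + 3×3 = 32

32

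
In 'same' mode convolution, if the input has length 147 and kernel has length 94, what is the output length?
'Same' mode returns an output with the same length as the input: 147

147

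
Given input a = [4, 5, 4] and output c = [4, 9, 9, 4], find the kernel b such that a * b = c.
Output length 4 = len(a) + len(b) - 1 ⇒ len(b) = 2. Solve b forward using b[k] = (c[k] - Σ_{i≥1} a[i]·b[k-i]) / a[0]: b[0] = c[0] / a[0] = 4 / 4 = 1; b[1] = (c[1] - 5×1) / a[0] = (9 - 5×1) / 4 = 1. So b = [1, 1]. Forward-check [4, 5, 4] * [1, 1]: c[0] = 4×1 = 4; c[1] = 4×1 + 5×1 = 9; c[2] = 5×1 + 4×1 = 9; c[3] = 4×1 = 4 → [4, 9, 9, 4] ✓

[1, 1]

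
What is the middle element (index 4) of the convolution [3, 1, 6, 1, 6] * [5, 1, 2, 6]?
Use y[k] = Σ_i a[i]·b[k-i] at k=4. y[4] = 1×6 + 6×2 + 1×1 + 6×5 = 49

49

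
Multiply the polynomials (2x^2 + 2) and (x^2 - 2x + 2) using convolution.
Ascending coefficients: a = [2, 0, 2], b = [2, -2, 1]. c[0] = 2×2 = 4; c[1] = 2×-2 + 0×2 = -4; c[2] = 2×1 + 0×-2 + 2×2 = 6; c[3] = 0×1 + 2×-2 = -4; c[4] = 2×1 = 2. Result coefficients: [4, -4, 6, -4, 2] → 2x^4 - 4x^3 + 6x^2 - 4x + 4

2x^4 - 4x^3 + 6x^2 - 4x + 4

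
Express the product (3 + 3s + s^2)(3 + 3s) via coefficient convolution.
Ascending coefficients: a = [3, 3, 1], b = [3, 3]. c[0] = 3×3 = 9; c[1] = 3×3 + 3×3 = 18; c[2] = 3×3 + 1×3 = 12; c[3] = 1×3 = 3. Result coefficients: [9, 18, 12, 3] → 9 + 18s + 12s^2 + 3s^3

9 + 18s + 12s^2 + 3s^3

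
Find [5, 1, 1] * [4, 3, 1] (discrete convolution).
y[0] = 5×4 = 20; y[1] = 5×3 + 1×4 = 19; y[2] = 5×1 + 1×3 + 1×4 = 12; y[3] = 1×1 + 1×3 = 4; y[4] = 1×1 = 1

[20, 19, 12, 4, 1]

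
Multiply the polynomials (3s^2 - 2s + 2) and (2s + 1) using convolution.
Ascending coefficients: a = [2, -2, 3], b = [1, 2]. c[0] = 2×1 = 2; c[1] = 2×2 + -2×1 = 2; c[2] = -2×2 + 3×1 = -1; c[3] = 3×2 = 6. Result coefficients: [2, 2, -1, 6] → 6s^3 - s^2 + 2s + 2

6s^3 - s^2 + 2s + 2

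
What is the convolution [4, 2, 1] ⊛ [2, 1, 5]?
y[0] = 4×2 = 8; y[1] = 4×1 + 2×2 = 8; y[2] = 4×5 + 2×1 + 1×2 = 24; y[3] = 2×5 + 1×1 = 11; y[4] = 1×5 = 5

[8, 8, 24, 11, 5]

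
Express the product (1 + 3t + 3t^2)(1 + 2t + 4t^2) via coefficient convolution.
Ascending coefficients: a = [1, 3, 3], b = [1, 2, 4]. c[0] = 1×1 = 1; c[1] = 1×2 + 3×1 = 5; c[2] = 1×4 + 3×2 + 3×1 = 13; c[3] = 3×4 + 3×2 = 18; c[4] = 3×4 = 12. Result coefficients: [1, 5, 13, 18, 12] → 1 + 5t + 13t^2 + 18t^3 + 12t^4

1 + 5t + 13t^2 + 18t^3 + 12t^4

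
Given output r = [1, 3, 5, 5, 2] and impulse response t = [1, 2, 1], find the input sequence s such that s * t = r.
Deconvolve r=[1, 3, 5, 5, 2] by t=[1, 2, 1]. Since t[0]=1, solve forward: s[0] = r[0] / 1 = 1; s[1] = (r[1] - 1×2) / 1 = 1; s[2] = (r[2] - 1×2 - 1×1) / 1 = 2. So s = [1, 1, 2]. Check by forward convolution: r[0] = 1×1 = 1; r[1] = 1×2 + 1×1 = 3; r[2] = 1×1 + 1×2 + 2×1 = 5; r[3] = 1×1 + 2×2 = 5; r[4] = 2×1 = 2

[1, 1, 2]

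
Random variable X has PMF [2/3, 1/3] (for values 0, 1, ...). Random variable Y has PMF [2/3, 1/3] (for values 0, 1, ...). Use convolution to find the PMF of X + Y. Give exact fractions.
P(X+Y=k) = Σ_i P(X=i)·P(Y=k-i) — a convolution of [2/3, 1/3] and [2/3, 1/3]. P(X+Y=0) = (2/3)×(2/3) = 4/9; P(X+Y=1) = (2/3)×(1/3) + (1/3)×(2/3) = 2/9 + 2/9 = 4/9; P(X+Y=2) = (1/3)×(1/3) = 1/9. PMF: [4/9, 4/9, 1/9] (sums to 1 ✓)

[4/9, 4/9, 1/9]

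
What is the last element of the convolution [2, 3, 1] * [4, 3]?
Use y[k] = Σ_i a[i]·b[k-i] at k=3. y[3] = 1×3 = 3

3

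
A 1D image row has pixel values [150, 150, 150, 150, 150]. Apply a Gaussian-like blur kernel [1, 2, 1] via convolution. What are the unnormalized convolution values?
Convolve image row [150, 150, 150, 150, 150] with kernel [1, 2, 1]: y[0] = 150×1 = 150; y[1] = 150×2 + 150×1 = 450; y[2] = 150×1 + 150×2 + 150×1 = 600; y[3] = 150×1 + 150×2 + 150×1 = 600; y[4] = 150×1 + 150×2 + 150×1 = 600; y[5] = 150×1 + 150×2 = 450; y[6] = 150×1 = 150 → [150, 450, 600, 600, 600, 450, 150]. Normalization factor = sum(kernel) = 4.

[150, 450, 600, 600, 600, 450, 150]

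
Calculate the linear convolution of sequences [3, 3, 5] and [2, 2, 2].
y[0] = 3×2 = 6; y[1] = 3×2 + 3×2 = 12; y[2] = 3×2 + 3×2 + 5×2 = 22; y[3] = 3×2 + 5×2 = 16; y[4] = 5×2 = 10

[6, 12, 22, 16, 10]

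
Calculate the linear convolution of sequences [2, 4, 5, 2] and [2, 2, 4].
y[0] = 2×2 = 4; y[1] = 2×2 + 4×2 = 12; y[2] = 2×4 + 4×2 + 5×2 = 26; y[3] = 4×4 + 5×2 + 2×2 = 30; y[4] = 5×4 + 2×2 = 24; y[5] = 2×4 = 8

[4, 12, 26, 30, 24, 8]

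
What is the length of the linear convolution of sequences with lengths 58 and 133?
Linear/full convolution length: m + n - 1 = 58 + 133 - 1 = 190

190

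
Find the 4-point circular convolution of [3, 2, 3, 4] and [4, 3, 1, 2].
Use y[k] = Σ_j u[j]·v[(k-j) mod 4]. y[0] = 3×4 + 2×2 + 3×1 + 4×3 = 31; y[1] = 3×3 + 2×4 + 3×2 + 4×1 = 27; y[2] = 3×1 + 2×3 + 3×4 + 4×2 = 29; y[3] = 3×2 + 2×1 + 3×3 + 4×4 = 33. Result: [31, 27, 29, 33]

[31, 27, 29, 33]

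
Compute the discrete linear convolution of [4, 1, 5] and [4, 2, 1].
y[0] = 4×4 = 16; y[1] = 4×2 + 1×4 = 12; y[2] = 4×1 + 1×2 + 5×4 = 26; y[3] = 1×1 + 5×2 = 11; y[4] = 5×1 = 5

[16, 12, 26, 11, 5]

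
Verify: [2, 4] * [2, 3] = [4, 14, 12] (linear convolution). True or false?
Recompute linear convolution of [2, 4] and [2, 3]: y[0] = 2×2 = 4; y[1] = 2×3 + 4×2 = 14; y[2] = 4×3 = 12 → [4, 14, 12]. Given [4, 14, 12] matches, so answer: Yes

Yes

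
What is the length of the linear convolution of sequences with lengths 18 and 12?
Linear/full convolution length: m + n - 1 = 18 + 12 - 1 = 29

29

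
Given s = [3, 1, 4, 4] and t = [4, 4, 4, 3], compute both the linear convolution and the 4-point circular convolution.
Linear: y_lin[0] = 3×4 = 12; y_lin[1] = 3×4 + 1×4 = 16; y_lin[2] = 3×4 + 1×4 + 4×4 = 32; y_lin[3] = 3×3 + 1×4 + 4×4 + 4×4 = 45; y_lin[4] = 1×3 + 4×4 + 4×4 = 35; y_lin[5] = 4×3 + 4×4 = 28; y_lin[6] = 4×3 = 12 → [12, 16, 32, 45, 35, 28, 12]. Circular (length 4): y[0] = 3×4 + 1×3 + 4×4 + 4×4 = 47; y[1] = 3×4 + 1×4 + 4×3 + 4×4 = 44; y[2] = 3×4 + 1×4 + 4×4 + 4×3 = 44; y[3] = 3×3 + 1×4 + 4×4 + 4×4 = 45 → [47, 44, 44, 45]

Linear: [12, 16, 32, 45, 35, 28, 12], Circular: [47, 44, 44, 45]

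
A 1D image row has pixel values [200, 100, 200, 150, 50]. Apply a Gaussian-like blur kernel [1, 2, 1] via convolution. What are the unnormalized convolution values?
Convolve image row [200, 100, 200, 150, 50] with kernel [1, 2, 1]: y[0] = 200×1 = 200; y[1] = 200×2 + 100×1 = 500; y[2] = 200×1 + 100×2 + 200×1 = 600; y[3] = 100×1 + 200×2 + 150×1 = 650; y[4] = 200×1 + 150×2 + 50×1 = 550; y[5] = 150×1 + 50×2 = 250; y[6] = 50×1 = 50 → [200, 500, 600, 650, 550, 250, 50]. Normalization factor = sum(kernel) = 4.

[200, 500, 600, 650, 550, 250, 50]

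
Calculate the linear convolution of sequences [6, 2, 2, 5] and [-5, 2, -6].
y[0] = 6×-5 = -30; y[1] = 6×2 + 2×-5 = 2; y[2] = 6×-6 + 2×2 + 2×-5 = -42; y[3] = 2×-6 + 2×2 + 5×-5 = -33; y[4] = 2×-6 + 5×2 = -2; y[5] = 5×-6 = -30

[-30, 2, -42, -33, -2, -30]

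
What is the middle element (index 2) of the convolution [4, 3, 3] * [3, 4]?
Use y[k] = Σ_i a[i]·b[k-i] at k=2. y[2] = 3×4 + 3×3 = 21

21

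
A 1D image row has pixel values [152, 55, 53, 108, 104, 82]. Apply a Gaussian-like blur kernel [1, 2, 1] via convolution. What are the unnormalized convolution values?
Convolve image row [152, 55, 53, 108, 104, 82] with kernel [1, 2, 1]: y[0] = 152×1 = 152; y[1] = 152×2 + 55×1 = 359; y[2] = 152×1 + 55×2 + 53×1 = 315; y[3] = 55×1 + 53×2 + 108×1 = 269; y[4] = 53×1 + 108×2 + 104×1 = 373; y[5] = 108×1 + 104×2 + 82×1 = 398; y[6] = 104×1 + 82×2 = 268; y[7] = 82×1 = 82 → [152, 359, 315, 269, 373, 398, 268, 82]. Normalization factor = sum(kernel) = 4.

[152, 359, 315, 269, 373, 398, 268, 82]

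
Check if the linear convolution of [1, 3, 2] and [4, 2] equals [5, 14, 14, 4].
Recompute linear convolution of [1, 3, 2] and [4, 2]: y[0] = 1×4 = 4; y[1] = 1×2 + 3×4 = 14; y[2] = 3×2 + 2×4 = 14; y[3] = 2×2 = 4 → [4, 14, 14, 4]. Compare to given [5, 14, 14, 4]: they differ at index 0: given 5, correct 4, so answer: No

No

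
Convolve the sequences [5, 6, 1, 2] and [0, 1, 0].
y[0] = 5×0 = 0; y[1] = 5×1 + 6×0 = 5; y[2] = 5×0 + 6×1 + 1×0 = 6; y[3] = 6×0 + 1×1 + 2×0 = 1; y[4] = 1×0 + 2×1 = 2; y[5] = 2×0 = 0

[0, 5, 6, 1, 2, 0]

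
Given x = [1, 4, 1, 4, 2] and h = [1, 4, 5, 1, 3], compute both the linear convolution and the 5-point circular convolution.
Linear: y_lin[0] = 1×1 = 1; y_lin[1] = 1×4 + 4×1 = 8; y_lin[2] = 1×5 + 4×4 + 1×1 = 22; y_lin[3] = 1×1 + 4×5 + 1×4 + 4×1 = 29; y_lin[4] = 1×3 + 4×1 + 1×5 + 4×4 + 2×1 = 30; y_lin[5] = 4×3 + 1×1 + 4×5 + 2×4 = 41; y_lin[6] = 1×3 + 4×1 + 2×5 = 17; y_lin[7] = 4×3 + 2×1 = 14; y_lin[8] = 2×3 = 6 → [1, 8, 22, 29, 30, 41, 17, 14, 6]. Circular (length 5): y[0] = 1×1 + 4×3 + 1×1 + 4×5 + 2×4 = 42; y[1] = 1×4 + 4×1 + 1×3 + 4×1 + 2×5 = 25; y[2] = 1×5 + 4×4 + 1×1 + 4×3 + 2×1 = 36; y[3] = 1×1 + 4×5 + 1×4 + 4×1 + 2×3 = 35; y[4] = 1×3 + 4×1 + 1×5 + 4×4 + 2×1 = 30 → [42, 25, 36, 35, 30]

Linear: [1, 8, 22, 29, 30, 41, 17, 14, 6], Circular: [42, 25, 36, 35, 30]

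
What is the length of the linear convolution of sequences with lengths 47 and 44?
Linear/full convolution length: m + n - 1 = 47 + 44 - 1 = 90

90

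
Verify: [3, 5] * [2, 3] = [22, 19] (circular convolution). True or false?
Recompute circular convolution of [3, 5] and [2, 3]: y[0] = 3×2 + 5×3 = 21; y[1] = 3×3 + 5×2 = 19 → [21, 19]. Compare to given [22, 19]: they differ at index 0: given 22, correct 21, so answer: No

No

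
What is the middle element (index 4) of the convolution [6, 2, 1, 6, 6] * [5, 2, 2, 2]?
Use y[k] = Σ_i a[i]·b[k-i] at k=4. y[4] = 2×2 + 1×2 + 6×2 + 6×5 = 48

48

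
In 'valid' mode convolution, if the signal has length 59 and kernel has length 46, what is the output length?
'Valid' mode counts only positions where the kernel fully overlaps the signal: m - n + 1 = 59 - 46 + 1 = 14

14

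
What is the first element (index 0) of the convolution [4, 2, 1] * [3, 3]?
Use y[k] = Σ_i a[i]·b[k-i] at k=0. y[0] = 4×3 = 12

12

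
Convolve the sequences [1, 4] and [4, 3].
y[0] = 1×4 = 4; y[1] = 1×3 + 4×4 = 19; y[2] = 4×3 = 12

[4, 19, 12]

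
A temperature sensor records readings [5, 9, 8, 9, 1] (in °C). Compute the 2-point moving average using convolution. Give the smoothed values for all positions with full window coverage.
2-point moving average kernel = [1, 1]. Apply in 'valid' mode (full window coverage): avg[0] = (5 + 9) / 2 = 7.0; avg[1] = (9 + 8) / 2 = 8.5; avg[2] = (8 + 9) / 2 = 8.5; avg[3] = (9 + 1) / 2 = 5.0. Smoothed values: [7.0, 8.5, 8.5, 5.0]

[7.0, 8.5, 8.5, 5.0]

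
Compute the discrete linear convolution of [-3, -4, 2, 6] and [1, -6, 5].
y[0] = -3×1 = -3; y[1] = -3×-6 + -4×1 = 14; y[2] = -3×5 + -4×-6 + 2×1 = 11; y[3] = -4×5 + 2×-6 + 6×1 = -26; y[4] = 2×5 + 6×-6 = -26; y[5] = 6×5 = 30

[-3, 14, 11, -26, -26, 30]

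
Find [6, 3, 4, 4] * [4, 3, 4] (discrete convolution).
y[0] = 6×4 = 24; y[1] = 6×3 + 3×4 = 30; y[2] = 6×4 + 3×3 + 4×4 = 49; y[3] = 3×4 + 4×3 + 4×4 = 40; y[4] = 4×4 + 4×3 = 28; y[5] = 4×4 = 16

[24, 30, 49, 40, 28, 16]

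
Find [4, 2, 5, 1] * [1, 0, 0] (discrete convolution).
y[0] = 4×1 = 4; y[1] = 4×0 + 2×1 = 2; y[2] = 4×0 + 2×0 + 5×1 = 5; y[3] = 2×0 + 5×0 + 1×1 = 1; y[4] = 5×0 + 1×0 = 0; y[5] = 1×0 = 0

[4, 2, 5, 1, 0, 0]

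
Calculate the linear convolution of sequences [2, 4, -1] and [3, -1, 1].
y[0] = 2×3 = 6; y[1] = 2×-1 + 4×3 = 10; y[2] = 2×1 + 4×-1 + -1×3 = -5; y[3] = 4×1 + -1×-1 = 5; y[4] = -1×1 = -1

[6, 10, -5, 5, -1]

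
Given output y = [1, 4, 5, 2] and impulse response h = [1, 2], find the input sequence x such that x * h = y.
Deconvolve y=[1, 4, 5, 2] by h=[1, 2]. Since h[0]=1, solve forward: x[0] = y[0] / 1 = 1; x[1] = (y[1] - 1×2) / 1 = 2; x[2] = (y[2] - 2×2) / 1 = 1. So x = [1, 2, 1]. Check by forward convolution: y[0] = 1×1 = 1; y[1] = 1×2 + 2×1 = 4; y[2] = 2×2 + 1×1 = 5; y[3] = 1×2 = 2

[1, 2, 1]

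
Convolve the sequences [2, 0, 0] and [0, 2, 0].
y[0] = 2×0 = 0; y[1] = 2×2 + 0×0 = 4; y[2] = 2×0 + 0×2 + 0×0 = 0; y[3] = 0×0 + 0×2 = 0; y[4] = 0×0 = 0

[0, 4, 0, 0, 0]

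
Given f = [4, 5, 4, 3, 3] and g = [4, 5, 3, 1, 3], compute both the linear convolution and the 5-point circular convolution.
Linear: y_lin[0] = 4×4 = 16; y_lin[1] = 4×5 + 5×4 = 40; y_lin[2] = 4×3 + 5×5 + 4×4 = 53; y_lin[3] = 4×1 + 5×3 + 4×5 + 3×4 = 51; y_lin[4] = 4×3 + 5×1 + 4×3 + 3×5 + 3×4 = 56; y_lin[5] = 5×3 + 4×1 + 3×3 + 3×5 = 43; y_lin[6] = 4×3 + 3×1 + 3×3 = 24; y_lin[7] = 3×3 + 3×1 = 12; y_lin[8] = 3×3 = 9 → [16, 40, 53, 51, 56, 43, 24, 12, 9]. Circular (length 5): y[0] = 4×4 + 5×3 + 4×1 + 3×3 + 3×5 = 59; y[1] = 4×5 + 5×4 + 4×3 + 3×1 + 3×3 = 64; y[2] = 4×3 + 5×5 + 4×4 + 3×3 + 3×1 = 65; y[3] = 4×1 + 5×3 + 4×5 + 3×4 + 3×3 = 60; y[4] = 4×3 + 5×1 + 4×3 + 3×5 + 3×4 = 56 → [59, 64, 65, 60, 56]

Linear: [16, 40, 53, 51, 56, 43, 24, 12, 9], Circular: [59, 64, 65, 60, 56]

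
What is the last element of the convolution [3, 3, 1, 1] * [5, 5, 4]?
Use y[k] = Σ_i a[i]·b[k-i] at k=5. y[5] = 1×4 = 4

4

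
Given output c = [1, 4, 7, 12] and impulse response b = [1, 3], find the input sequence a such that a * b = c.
Deconvolve c=[1, 4, 7, 12] by b=[1, 3]. Since b[0]=1, solve forward: a[0] = c[0] / 1 = 1; a[1] = (c[1] - 1×3) / 1 = 1; a[2] = (c[2] - 1×3) / 1 = 4. So a = [1, 1, 4]. Check by forward convolution: c[0] = 1×1 = 1; c[1] = 1×3 + 1×1 = 4; c[2] = 1×3 + 4×1 = 7; c[3] = 4×3 = 12

[1, 1, 4]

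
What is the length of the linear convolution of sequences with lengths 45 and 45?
Linear/full convolution length: m + n - 1 = 45 + 45 - 1 = 89

89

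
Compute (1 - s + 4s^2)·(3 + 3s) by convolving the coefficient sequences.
Ascending coefficients: a = [1, -1, 4], b = [3, 3]. c[0] = 1×3 = 3; c[1] = 1×3 + -1×3 = 0; c[2] = -1×3 + 4×3 = 9; c[3] = 4×3 = 12. Result coefficients: [3, 0, 9, 12] → 3 + 9s^2 + 12s^3

3 + 9s^2 + 12s^3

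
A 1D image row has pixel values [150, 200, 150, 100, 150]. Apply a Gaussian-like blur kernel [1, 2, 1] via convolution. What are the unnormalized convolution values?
Convolve image row [150, 200, 150, 100, 150] with kernel [1, 2, 1]: y[0] = 150×1 = 150; y[1] = 150×2 + 200×1 = 500; y[2] = 150×1 + 200×2 + 150×1 = 700; y[3] = 200×1 + 150×2 + 100×1 = 600; y[4] = 150×1 + 100×2 + 150×1 = 500; y[5] = 100×1 + 150×2 = 400; y[6] = 150×1 = 150 → [150, 500, 700, 600, 500, 400, 150]. Normalization factor = sum(kernel) = 4.

[150, 500, 700, 600, 500, 400, 150]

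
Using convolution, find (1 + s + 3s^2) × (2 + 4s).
Ascending coefficients: a = [1, 1, 3], b = [2, 4]. c[0] = 1×2 = 2; c[1] = 1×4 + 1×2 = 6; c[2] = 1×4 + 3×2 = 10; c[3] = 3×4 = 12. Result coefficients: [2, 6, 10, 12] → 2 + 6s + 10s^2 + 12s^3

2 + 6s + 10s^2 + 12s^3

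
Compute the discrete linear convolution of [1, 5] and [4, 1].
y[0] = 1×4 = 4; y[1] = 1×1 + 5×4 = 21; y[2] = 5×1 = 5

[4, 21, 5]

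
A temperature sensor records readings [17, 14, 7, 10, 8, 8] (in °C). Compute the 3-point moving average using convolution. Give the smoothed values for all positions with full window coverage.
3-point moving average kernel = [1, 1, 1]. Apply in 'valid' mode (full window coverage): avg[0] = (17 + 14 + 7) / 3 = 12.67; avg[1] = (14 + 7 + 10) / 3 = 10.33; avg[2] = (7 + 10 + 8) / 3 = 8.33; avg[3] = (10 + 8 + 8) / 3 = 8.67. Smoothed values: [12.67, 10.33, 8.33, 8.67]

[12.67, 10.33, 8.33, 8.67]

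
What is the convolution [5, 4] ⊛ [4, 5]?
y[0] = 5×4 = 20; y[1] = 5×5 + 4×4 = 41; y[2] = 4×5 = 20

[20, 41, 20]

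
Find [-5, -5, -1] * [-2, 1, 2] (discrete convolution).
y[0] = -5×-2 = 10; y[1] = -5×1 + -5×-2 = 5; y[2] = -5×2 + -5×1 + -1×-2 = -13; y[3] = -5×2 + -1×1 = -11; y[4] = -1×2 = -2

[10, 5, -13, -11, -2]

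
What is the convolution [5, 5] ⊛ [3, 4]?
y[0] = 5×3 = 15; y[1] = 5×4 + 5×3 = 35; y[2] = 5×4 = 20

[15, 35, 20]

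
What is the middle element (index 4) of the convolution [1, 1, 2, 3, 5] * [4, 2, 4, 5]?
Use y[k] = Σ_i a[i]·b[k-i] at k=4. y[4] = 1×5 + 2×4 + 3×2 + 5×4 = 39

39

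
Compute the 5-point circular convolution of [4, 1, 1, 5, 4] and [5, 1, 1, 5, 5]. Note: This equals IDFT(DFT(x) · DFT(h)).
Either evaluate y[k] = Σ_j x[j]·h[(k-j) mod 5] directly, or use IDFT(DFT(x) · DFT(h)). y[0] = 4×5 + 1×5 + 1×5 + 5×1 + 4×1 = 39; y[1] = 4×1 + 1×5 + 1×5 + 5×5 + 4×1 = 43; y[2] = 4×1 + 1×1 + 1×5 + 5×5 + 4×5 = 55; y[3] = 4×5 + 1×1 + 1×1 + 5×5 + 4×5 = 67; y[4] = 4×5 + 1×5 + 1×1 + 5×1 + 4×5 = 51. Result: [39, 43, 55, 67, 51]

[39, 43, 55, 67, 51]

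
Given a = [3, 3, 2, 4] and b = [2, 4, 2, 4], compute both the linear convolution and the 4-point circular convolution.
Linear: y_lin[0] = 3×2 = 6; y_lin[1] = 3×4 + 3×2 = 18; y_lin[2] = 3×2 + 3×4 + 2×2 = 22; y_lin[3] = 3×4 + 3×2 + 2×4 + 4×2 = 34; y_lin[4] = 3×4 + 2×2 + 4×4 = 32; y_lin[5] = 2×4 + 4×2 = 16; y_lin[6] = 4×4 = 16 → [6, 18, 22, 34, 32, 16, 16]. Circular (length 4): y[0] = 3×2 + 3×4 + 2×2 + 4×4 = 38; y[1] = 3×4 + 3×2 + 2×4 + 4×2 = 34; y[2] = 3×2 + 3×4 + 2×2 + 4×4 = 38; y[3] = 3×4 + 3×2 + 2×4 + 4×2 = 34 → [38, 34, 38, 34]

Linear: [6, 18, 22, 34, 32, 16, 16], Circular: [38, 34, 38, 34]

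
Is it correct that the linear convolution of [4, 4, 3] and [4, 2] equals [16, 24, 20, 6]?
Recompute linear convolution of [4, 4, 3] and [4, 2]: y[0] = 4×4 = 16; y[1] = 4×2 + 4×4 = 24; y[2] = 4×2 + 3×4 = 20; y[3] = 3×2 = 6 → [16, 24, 20, 6]. Given [16, 24, 20, 6] matches, so answer: Yes

Yes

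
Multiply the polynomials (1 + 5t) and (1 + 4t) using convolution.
Ascending coefficients: a = [1, 5], b = [1, 4]. c[0] = 1×1 = 1; c[1] = 1×4 + 5×1 = 9; c[2] = 5×4 = 20. Result coefficients: [1, 9, 20] → 1 + 9t + 20t^2

1 + 9t + 20t^2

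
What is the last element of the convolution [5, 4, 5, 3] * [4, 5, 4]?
Use y[k] = Σ_i a[i]·b[k-i] at k=5. y[5] = 3×4 = 12

12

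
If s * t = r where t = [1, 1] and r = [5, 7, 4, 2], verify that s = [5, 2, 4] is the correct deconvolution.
Forward-compute [5, 2, 4] * [1, 1]: r[0] = 5×1 = 5; r[1] = 5×1 + 2×1 = 7; r[2] = 2×1 + 4×1 = 6; r[3] = 4×1 = 4 → [5, 7, 6, 4]. Does not match given r = [5, 7, 4, 2].

Not verified. [5, 2, 4] * [1, 1] = [5, 7, 6, 4], which differs from [5, 7, 4, 2] at index 2.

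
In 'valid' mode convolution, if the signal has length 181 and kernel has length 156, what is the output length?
'Valid' mode counts only positions where the kernel fully overlaps the signal: m - n + 1 = 181 - 156 + 1 = 26

26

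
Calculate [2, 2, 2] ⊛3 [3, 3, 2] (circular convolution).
Use y[k] = Σ_j s[j]·t[(k-j) mod 3]. y[0] = 2×3 + 2×2 + 2×3 = 16; y[1] = 2×3 + 2×3 + 2×2 = 16; y[2] = 2×2 + 2×3 + 2×3 = 16. Result: [16, 16, 16]

[16, 16, 16]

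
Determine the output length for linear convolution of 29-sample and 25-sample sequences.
Linear/full convolution length: m + n - 1 = 29 + 25 - 1 = 53

53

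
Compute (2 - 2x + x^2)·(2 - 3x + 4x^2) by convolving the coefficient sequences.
Ascending coefficients: a = [2, -2, 1], b = [2, -3, 4]. c[0] = 2×2 = 4; c[1] = 2×-3 + -2×2 = -10; c[2] = 2×4 + -2×-3 + 1×2 = 16; c[3] = -2×4 + 1×-3 = -11; c[4] = 1×4 = 4. Result coefficients: [4, -10, 16, -11, 4] → 4 - 10x + 16x^2 - 11x^3 + 4x^4

4 - 10x + 16x^2 - 11x^3 + 4x^4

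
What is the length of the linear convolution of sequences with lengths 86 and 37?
Linear/full convolution length: m + n - 1 = 86 + 37 - 1 = 122

122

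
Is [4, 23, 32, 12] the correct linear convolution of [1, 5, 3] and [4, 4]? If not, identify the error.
Recompute linear convolution of [1, 5, 3] and [4, 4]: y[0] = 1×4 = 4; y[1] = 1×4 + 5×4 = 24; y[2] = 5×4 + 3×4 = 32; y[3] = 3×4 = 12 → [4, 24, 32, 12]. Compare to given [4, 23, 32, 12]: they differ at index 1: given 23, correct 24, so answer: No

No. Error at index 1: given 23, correct 24.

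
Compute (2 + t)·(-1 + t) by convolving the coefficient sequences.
Ascending coefficients: a = [2, 1], b = [-1, 1]. c[0] = 2×-1 = -2; c[1] = 2×1 + 1×-1 = 1; c[2] = 1×1 = 1. Result coefficients: [-2, 1, 1] → -2 + t + t^2

-2 + t + t^2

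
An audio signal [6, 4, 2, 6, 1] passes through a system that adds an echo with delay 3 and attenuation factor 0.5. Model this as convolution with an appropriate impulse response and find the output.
Direct-path + delayed-attenuated-path model → impulse response h = [1, 0, 0, 0.5] (1 at lag 0, 0.5 at lag 3). Output y[n] = x[n] + 0.5·x[n - 3] (with x[n] = 0 outside 0..4): y[0] = 6 + 0.5×0 = 6; y[1] = 4 + 0.5×0 = 4; y[2] = 2 + 0.5×0 = 2; y[3] = 6 + 0.5×6 = 9.0; y[4] = 1 + 0.5×4 = 3.0; y[5] = 0 + 0.5×2 = 1.0; y[6] = 0 + 0.5×6 = 3.0; y[7] = 0 + 0.5×1 = 0.5. So y = [6, 4, 2, 9.0, 3.0, 1.0, 3.0, 0.5]

[6, 4, 2, 9.0, 3.0, 1.0, 3.0, 0.5]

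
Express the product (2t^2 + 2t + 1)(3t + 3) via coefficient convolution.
Ascending coefficients: a = [1, 2, 2], b = [3, 3]. c[0] = 1×3 = 3; c[1] = 1×3 + 2×3 = 9; c[2] = 2×3 + 2×3 = 12; c[3] = 2×3 = 6. Result coefficients: [3, 9, 12, 6] → 6t^3 + 12t^2 + 9t + 3

6t^3 + 12t^2 + 9t + 3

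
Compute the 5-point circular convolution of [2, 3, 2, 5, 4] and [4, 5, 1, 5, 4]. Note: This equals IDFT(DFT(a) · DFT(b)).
Either evaluate y[k] = Σ_j a[j]·b[(k-j) mod 5] directly, or use IDFT(DFT(a) · DFT(b)). y[0] = 2×4 + 3×4 + 2×5 + 5×1 + 4×5 = 55; y[1] = 2×5 + 3×4 + 2×4 + 5×5 + 4×1 = 59; y[2] = 2×1 + 3×5 + 2×4 + 5×4 + 4×5 = 65; y[3] = 2×5 + 3×1 + 2×5 + 5×4 + 4×4 = 59; y[4] = 2×4 + 3×5 + 2×1 + 5×5 + 4×4 = 66. Result: [55, 59, 65, 59, 66]

[55, 59, 65, 59, 66]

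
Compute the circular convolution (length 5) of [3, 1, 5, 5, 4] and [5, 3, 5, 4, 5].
Use y[k] = Σ_j s[j]·t[(k-j) mod 5]. y[0] = 3×5 + 1×5 + 5×4 + 5×5 + 4×3 = 77; y[1] = 3×3 + 1×5 + 5×5 + 5×4 + 4×5 = 79; y[2] = 3×5 + 1×3 + 5×5 + 5×5 + 4×4 = 84; y[3] = 3×4 + 1×5 + 5×3 + 5×5 + 4×5 = 77; y[4] = 3×5 + 1×4 + 5×5 + 5×3 + 4×5 = 79. Result: [77, 79, 84, 77, 79]

[77, 79, 84, 77, 79]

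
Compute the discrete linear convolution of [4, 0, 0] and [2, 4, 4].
y[0] = 4×2 = 8; y[1] = 4×4 + 0×2 = 16; y[2] = 4×4 + 0×4 + 0×2 = 16; y[3] = 0×4 + 0×4 = 0; y[4] = 0×4 = 0

[8, 16, 16, 0, 0]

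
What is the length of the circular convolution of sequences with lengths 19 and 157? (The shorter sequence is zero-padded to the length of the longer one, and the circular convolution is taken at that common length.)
Circular convolution (zero-padding the shorter input) has length max(m, n) = max(19, 157) = 157

157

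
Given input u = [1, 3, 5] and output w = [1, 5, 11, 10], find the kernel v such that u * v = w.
Output length 4 = len(u) + len(v) - 1 ⇒ len(v) = 2. Solve v forward using v[k] = (w[k] - Σ_{i≥1} u[i]·v[k-i]) / u[0]: v[0] = w[0] / u[0] = 1 / 1 = 1; v[1] = (w[1] - 3×1) / u[0] = (5 - 3×1) / 1 = 2. So v = [1, 2]. Forward-check [1, 3, 5] * [1, 2]: w[0] = 1×1 = 1; w[1] = 1×2 + 3×1 = 5; w[2] = 3×2 + 5×1 = 11; w[3] = 5×2 = 10 → [1, 5, 11, 10] ✓

[1, 2]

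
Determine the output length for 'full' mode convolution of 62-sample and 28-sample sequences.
Linear/full convolution length: m + n - 1 = 62 + 28 - 1 = 89

89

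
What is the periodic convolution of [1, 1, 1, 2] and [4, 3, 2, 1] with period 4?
Use y[k] = Σ_j f[j]·g[(k-j) mod 4]. y[0] = 1×4 + 1×1 + 1×2 + 2×3 = 13; y[1] = 1×3 + 1×4 + 1×1 + 2×2 = 12; y[2] = 1×2 + 1×3 + 1×4 + 2×1 = 11; y[3] = 1×1 + 1×2 + 1×3 + 2×4 = 14. Result: [13, 12, 11, 14]

[13, 12, 11, 14]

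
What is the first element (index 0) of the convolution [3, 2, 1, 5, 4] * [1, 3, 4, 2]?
Use y[k] = Σ_i a[i]·b[k-i] at k=0. y[0] = 3×1 = 3

3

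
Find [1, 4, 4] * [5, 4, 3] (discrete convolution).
y[0] = 1×5 = 5; y[1] = 1×4 + 4×5 = 24; y[2] = 1×3 + 4×4 + 4×5 = 39; y[3] = 4×3 + 4×4 = 28; y[4] = 4×3 = 12

[5, 24, 39, 28, 12]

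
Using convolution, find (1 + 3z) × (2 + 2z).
Ascending coefficients: a = [1, 3], b = [2, 2]. c[0] = 1×2 = 2; c[1] = 1×2 + 3×2 = 8; c[2] = 3×2 = 6. Result coefficients: [2, 8, 6] → 2 + 8z + 6z^2

2 + 8z + 6z^2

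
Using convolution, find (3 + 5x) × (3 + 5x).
Ascending coefficients: a = [3, 5], b = [3, 5]. c[0] = 3×3 = 9; c[1] = 3×5 + 5×3 = 30; c[2] = 5×5 = 25. Result coefficients: [9, 30, 25] → 9 + 30x + 25x^2

9 + 30x + 25x^2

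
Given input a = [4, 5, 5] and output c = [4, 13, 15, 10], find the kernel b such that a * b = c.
Output length 4 = len(a) + len(b) - 1 ⇒ len(b) = 2. Solve b forward using b[k] = (c[k] - Σ_{i≥1} a[i]·b[k-i]) / a[0]: b[0] = c[0] / a[0] = 4 / 4 = 1; b[1] = (c[1] - 5×1) / a[0] = (13 - 5×1) / 4 = 2. So b = [1, 2]. Forward-check [4, 5, 5] * [1, 2]: c[0] = 4×1 = 4; c[1] = 4×2 + 5×1 = 13; c[2] = 5×2 + 5×1 = 15; c[3] = 5×2 = 10 → [4, 13, 15, 10] ✓

[1, 2]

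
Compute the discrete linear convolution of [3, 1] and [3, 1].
y[0] = 3×3 = 9; y[1] = 3×1 + 1×3 = 6; y[2] = 1×1 = 1

[9, 6, 1]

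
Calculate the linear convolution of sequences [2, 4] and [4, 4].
y[0] = 2×4 = 8; y[1] = 2×4 + 4×4 = 24; y[2] = 4×4 = 16

[8, 24, 16]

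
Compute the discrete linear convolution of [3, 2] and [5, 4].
y[0] = 3×5 = 15; y[1] = 3×4 + 2×5 = 22; y[2] = 2×4 = 8

[15, 22, 8]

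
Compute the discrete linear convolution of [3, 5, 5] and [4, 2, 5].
y[0] = 3×4 = 12; y[1] = 3×2 + 5×4 = 26; y[2] = 3×5 + 5×2 + 5×4 = 45; y[3] = 5×5 + 5×2 = 35; y[4] = 5×5 = 25

[12, 26, 45, 35, 25]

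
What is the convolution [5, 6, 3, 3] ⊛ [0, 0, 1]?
y[0] = 5×0 = 0; y[1] = 5×0 + 6×0 = 0; y[2] = 5×1 + 6×0 + 3×0 = 5; y[3] = 6×1 + 3×0 + 3×0 = 6; y[4] = 3×1 + 3×0 = 3; y[5] = 3×1 = 3

[0, 0, 5, 6, 3, 3]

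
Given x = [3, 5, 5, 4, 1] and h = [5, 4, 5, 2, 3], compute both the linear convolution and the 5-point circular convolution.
Linear: y_lin[0] = 3×5 = 15; y_lin[1] = 3×4 + 5×5 = 37; y_lin[2] = 3×5 + 5×4 + 5×5 = 60; y_lin[3] = 3×2 + 5×5 + 5×4 + 4×5 = 71; y_lin[4] = 3×3 + 5×2 + 5×5 + 4×4 + 1×5 = 65; y_lin[5] = 5×3 + 5×2 + 4×5 + 1×4 = 49; y_lin[6] = 5×3 + 4×2 + 1×5 = 28; y_lin[7] = 4×3 + 1×2 = 14; y_lin[8] = 1×3 = 3 → [15, 37, 60, 71, 65, 49, 28, 14, 3]. Circular (length 5): y[0] = 3×5 + 5×3 + 5×2 + 4×5 + 1×4 = 64; y[1] = 3×4 + 5×5 + 5×3 + 4×2 + 1×5 = 65; y[2] = 3×5 + 5×4 + 5×5 + 4×3 + 1×2 = 74; y[3] = 3×2 + 5×5 + 5×4 + 4×5 + 1×3 = 74; y[4] = 3×3 + 5×2 + 5×5 + 4×4 + 1×5 = 65 → [64, 65, 74, 74, 65]

Linear: [15, 37, 60, 71, 65, 49, 28, 14, 3], Circular: [64, 65, 74, 74, 65]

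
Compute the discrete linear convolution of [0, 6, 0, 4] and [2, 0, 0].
y[0] = 0×2 = 0; y[1] = 0×0 + 6×2 = 12; y[2] = 0×0 + 6×0 + 0×2 = 0; y[3] = 6×0 + 0×0 + 4×2 = 8; y[4] = 0×0 + 4×0 = 0; y[5] = 4×0 = 0

[0, 12, 0, 8, 0, 0]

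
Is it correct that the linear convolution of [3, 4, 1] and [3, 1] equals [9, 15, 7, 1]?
Recompute linear convolution of [3, 4, 1] and [3, 1]: y[0] = 3×3 = 9; y[1] = 3×1 + 4×3 = 15; y[2] = 4×1 + 1×3 = 7; y[3] = 1×1 = 1 → [9, 15, 7, 1]. Given [9, 15, 7, 1] matches, so answer: Yes

Yes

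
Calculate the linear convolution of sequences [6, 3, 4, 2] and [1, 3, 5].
y[0] = 6×1 = 6; y[1] = 6×3 + 3×1 = 21; y[2] = 6×5 + 3×3 + 4×1 = 43; y[3] = 3×5 + 4×3 + 2×1 = 29; y[4] = 4×5 + 2×3 = 26; y[5] = 2×5 = 10

[6, 21, 43, 29, 26, 10]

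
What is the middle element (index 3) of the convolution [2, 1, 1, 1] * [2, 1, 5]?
Use y[k] = Σ_i a[i]·b[k-i] at k=3. y[3] = 1×5 + 1×1 + 1×2 = 8

8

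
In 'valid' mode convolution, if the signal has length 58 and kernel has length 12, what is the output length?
'Valid' mode counts only positions where the kernel fully overlaps the signal: m - n + 1 = 58 - 12 + 1 = 47

47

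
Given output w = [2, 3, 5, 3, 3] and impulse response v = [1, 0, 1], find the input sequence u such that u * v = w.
Deconvolve w=[2, 3, 5, 3, 3] by v=[1, 0, 1]. Since v[0]=1, solve forward: u[0] = w[0] / 1 = 2; u[1] = (w[1] - 2×0) / 1 = 3; u[2] = (w[2] - 3×0 - 2×1) / 1 = 3. So u = [2, 3, 3]. Check by forward convolution: w[0] = 2×1 = 2; w[1] = 2×0 + 3×1 = 3; w[2] = 2×1 + 3×0 + 3×1 = 5; w[3] = 3×1 + 3×0 = 3; w[4] = 3×1 = 3

[2, 3, 3]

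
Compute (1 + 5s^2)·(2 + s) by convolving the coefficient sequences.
Ascending coefficients: a = [1, 0, 5], b = [2, 1]. c[0] = 1×2 = 2; c[1] = 1×1 + 0×2 = 1; c[2] = 0×1 + 5×2 = 10; c[3] = 5×1 = 5. Result coefficients: [2, 1, 10, 5] → 2 + s + 10s^2 + 5s^3

2 + s + 10s^2 + 5s^3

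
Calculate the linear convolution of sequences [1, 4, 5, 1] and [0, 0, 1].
y[0] = 1×0 = 0; y[1] = 1×0 + 4×0 = 0; y[2] = 1×1 + 4×0 + 5×0 = 1; y[3] = 4×1 + 5×0 + 1×0 = 4; y[4] = 5×1 + 1×0 = 5; y[5] = 1×1 = 1

[0, 0, 1, 4, 5, 1]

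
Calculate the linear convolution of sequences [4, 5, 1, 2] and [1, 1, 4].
y[0] = 4×1 = 4; y[1] = 4×1 + 5×1 = 9; y[2] = 4×4 + 5×1 + 1×1 = 22; y[3] = 5×4 + 1×1 + 2×1 = 23; y[4] = 1×4 + 2×1 = 6; y[5] = 2×4 = 8

[4, 9, 22, 23, 6, 8]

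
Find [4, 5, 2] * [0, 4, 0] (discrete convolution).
y[0] = 4×0 = 0; y[1] = 4×4 + 5×0 = 16; y[2] = 4×0 + 5×4 + 2×0 = 20; y[3] = 5×0 + 2×4 = 8; y[4] = 2×0 = 0

[0, 16, 20, 8, 0]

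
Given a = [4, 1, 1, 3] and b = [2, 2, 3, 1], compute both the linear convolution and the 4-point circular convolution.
Linear: y_lin[0] = 4×2 = 8; y_lin[1] = 4×2 + 1×2 = 10; y_lin[2] = 4×3 + 1×2 + 1×2 = 16; y_lin[3] = 4×1 + 1×3 + 1×2 + 3×2 = 15; y_lin[4] = 1×1 + 1×3 + 3×2 = 10; y_lin[5] = 1×1 + 3×3 = 10; y_lin[6] = 3×1 = 3 → [8, 10, 16, 15, 10, 10, 3]. Circular (length 4): y[0] = 4×2 + 1×1 + 1×3 + 3×2 = 18; y[1] = 4×2 + 1×2 + 1×1 + 3×3 = 20; y[2] = 4×3 + 1×2 + 1×2 + 3×1 = 19; y[3] = 4×1 + 1×3 + 1×2 + 3×2 = 15 → [18, 20, 19, 15]

Linear: [8, 10, 16, 15, 10, 10, 3], Circular: [18, 20, 19, 15]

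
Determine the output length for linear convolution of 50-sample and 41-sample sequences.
Linear/full convolution length: m + n - 1 = 50 + 41 - 1 = 90

90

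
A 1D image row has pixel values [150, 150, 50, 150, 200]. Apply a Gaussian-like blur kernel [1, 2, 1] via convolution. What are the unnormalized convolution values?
Convolve image row [150, 150, 50, 150, 200] with kernel [1, 2, 1]: y[0] = 150×1 = 150; y[1] = 150×2 + 150×1 = 450; y[2] = 150×1 + 150×2 + 50×1 = 500; y[3] = 150×1 + 50×2 + 150×1 = 400; y[4] = 50×1 + 150×2 + 200×1 = 550; y[5] = 150×1 + 200×2 = 550; y[6] = 200×1 = 200 → [150, 450, 500, 400, 550, 550, 200]. Normalization factor = sum(kernel) = 4.

[150, 450, 500, 400, 550, 550, 200]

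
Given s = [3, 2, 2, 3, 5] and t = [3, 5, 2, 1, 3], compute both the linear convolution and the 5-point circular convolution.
Linear: y_lin[0] = 3×3 = 9; y_lin[1] = 3×5 + 2×3 = 21; y_lin[2] = 3×2 + 2×5 + 2×3 = 22; y_lin[3] = 3×1 + 2×2 + 2×5 + 3×3 = 26; y_lin[4] = 3×3 + 2×1 + 2×2 + 3×5 + 5×3 = 45; y_lin[5] = 2×3 + 2×1 + 3×2 + 5×5 = 39; y_lin[6] = 2×3 + 3×1 + 5×2 = 19; y_lin[7] = 3×3 + 5×1 = 14; y_lin[8] = 5×3 = 15 → [9, 21, 22, 26, 45, 39, 19, 14, 15]. Circular (length 5): y[0] = 3×3 + 2×3 + 2×1 + 3×2 + 5×5 = 48; y[1] = 3×5 + 2×3 + 2×3 + 3×1 + 5×2 = 40; y[2] = 3×2 + 2×5 + 2×3 + 3×3 + 5×1 = 36; y[3] = 3×1 + 2×2 + 2×5 + 3×3 + 5×3 = 41; y[4] = 3×3 + 2×1 + 2×2 + 3×5 + 5×3 = 45 → [48, 40, 36, 41, 45]

Linear: [9, 21, 22, 26, 45, 39, 19, 14, 15], Circular: [48, 40, 36, 41, 45]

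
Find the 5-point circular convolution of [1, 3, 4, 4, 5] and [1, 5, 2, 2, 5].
Use y[k] = Σ_j f[j]·g[(k-j) mod 5]. y[0] = 1×1 + 3×5 + 4×2 + 4×2 + 5×5 = 57; y[1] = 1×5 + 3×1 + 4×5 + 4×2 + 5×2 = 46; y[2] = 1×2 + 3×5 + 4×1 + 4×5 + 5×2 = 51; y[3] = 1×2 + 3×2 + 4×5 + 4×1 + 5×5 = 57; y[4] = 1×5 + 3×2 + 4×2 + 4×5 + 5×1 = 44. Result: [57, 46, 51, 57, 44]

[57, 46, 51, 57, 44]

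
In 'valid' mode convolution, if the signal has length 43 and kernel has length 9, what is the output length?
'Valid' mode counts only positions where the kernel fully overlaps the signal: m - n + 1 = 43 - 9 + 1 = 35

35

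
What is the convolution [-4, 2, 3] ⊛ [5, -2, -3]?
y[0] = -4×5 = -20; y[1] = -4×-2 + 2×5 = 18; y[2] = -4×-3 + 2×-2 + 3×5 = 23; y[3] = 2×-3 + 3×-2 = -12; y[4] = 3×-3 = -9

[-20, 18, 23, -12, -9]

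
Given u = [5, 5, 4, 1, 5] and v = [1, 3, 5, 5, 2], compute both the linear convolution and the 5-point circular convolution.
Linear: y_lin[0] = 5×1 = 5; y_lin[1] = 5×3 + 5×1 = 20; y_lin[2] = 5×5 + 5×3 + 4×1 = 44; y_lin[3] = 5×5 + 5×5 + 4×3 + 1×1 = 63; y_lin[4] = 5×2 + 5×5 + 4×5 + 1×3 + 5×1 = 63; y_lin[5] = 5×2 + 4×5 + 1×5 + 5×3 = 50; y_lin[6] = 4×2 + 1×5 + 5×5 = 38; y_lin[7] = 1×2 + 5×5 = 27; y_lin[8] = 5×2 = 10 → [5, 20, 44, 63, 63, 50, 38, 27, 10]. Circular (length 5): y[0] = 5×1 + 5×2 + 4×5 + 1×5 + 5×3 = 55; y[1] = 5×3 + 5×1 + 4×2 + 1×5 + 5×5 = 58; y[2] = 5×5 + 5×3 + 4×1 + 1×2 + 5×5 = 71; y[3] = 5×5 + 5×5 + 4×3 + 1×1 + 5×2 = 73; y[4] = 5×2 + 5×5 + 4×5 + 1×3 + 5×1 = 63 → [55, 58, 71, 73, 63]

Linear: [5, 20, 44, 63, 63, 50, 38, 27, 10], Circular: [55, 58, 71, 73, 63]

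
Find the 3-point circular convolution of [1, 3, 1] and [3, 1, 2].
Use y[k] = Σ_j x[j]·h[(k-j) mod 3]. y[0] = 1×3 + 3×2 + 1×1 = 10; y[1] = 1×1 + 3×3 + 1×2 = 12; y[2] = 1×2 + 3×1 + 1×3 = 8. Result: [10, 12, 8]

[10, 12, 8]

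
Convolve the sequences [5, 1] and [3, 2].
y[0] = 5×3 = 15; y[1] = 5×2 + 1×3 = 13; y[2] = 1×2 = 2

[15, 13, 2]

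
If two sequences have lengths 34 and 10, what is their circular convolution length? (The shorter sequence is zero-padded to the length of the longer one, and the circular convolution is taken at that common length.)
Circular convolution (zero-padding the shorter input) has length max(m, n) = max(34, 10) = 34

34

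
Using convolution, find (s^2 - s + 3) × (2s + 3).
Ascending coefficients: a = [3, -1, 1], b = [3, 2]. c[0] = 3×3 = 9; c[1] = 3×2 + -1×3 = 3; c[2] = -1×2 + 1×3 = 1; c[3] = 1×2 = 2. Result coefficients: [9, 3, 1, 2] → 2s^3 + s^2 + 3s + 9

2s^3 + s^2 + 3s + 9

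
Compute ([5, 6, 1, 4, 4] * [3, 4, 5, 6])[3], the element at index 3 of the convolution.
Use y[k] = Σ_i a[i]·b[k-i] at k=3. y[3] = 5×6 + 6×5 + 1×4 + 4×3 = 76

76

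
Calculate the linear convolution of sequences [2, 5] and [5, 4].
y[0] = 2×5 = 10; y[1] = 2×4 + 5×5 = 33; y[2] = 5×4 = 20

[10, 33, 20]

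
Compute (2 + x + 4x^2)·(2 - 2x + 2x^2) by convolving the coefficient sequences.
Ascending coefficients: a = [2, 1, 4], b = [2, -2, 2]. c[0] = 2×2 = 4; c[1] = 2×-2 + 1×2 = -2; c[2] = 2×2 + 1×-2 + 4×2 = 10; c[3] = 1×2 + 4×-2 = -6; c[4] = 4×2 = 8. Result coefficients: [4, -2, 10, -6, 8] → 4 - 2x + 10x^2 - 6x^3 + 8x^4

4 - 2x + 10x^2 - 6x^3 + 8x^4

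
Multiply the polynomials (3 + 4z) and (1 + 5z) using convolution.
Ascending coefficients: a = [3, 4], b = [1, 5]. c[0] = 3×1 = 3; c[1] = 3×5 + 4×1 = 19; c[2] = 4×5 = 20. Result coefficients: [3, 19, 20] → 3 + 19z + 20z^2

3 + 19z + 20z^2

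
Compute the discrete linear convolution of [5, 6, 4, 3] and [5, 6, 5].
y[0] = 5×5 = 25; y[1] = 5×6 + 6×5 = 60; y[2] = 5×5 + 6×6 + 4×5 = 81; y[3] = 6×5 + 4×6 + 3×5 = 69; y[4] = 4×5 + 3×6 = 38; y[5] = 3×5 = 15

[25, 60, 81, 69, 38, 15]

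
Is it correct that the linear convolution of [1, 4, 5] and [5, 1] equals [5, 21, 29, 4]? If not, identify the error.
Recompute linear convolution of [1, 4, 5] and [5, 1]: y[0] = 1×5 = 5; y[1] = 1×1 + 4×5 = 21; y[2] = 4×1 + 5×5 = 29; y[3] = 5×1 = 5 → [5, 21, 29, 5]. Compare to given [5, 21, 29, 4]: they differ at index 3: given 4, correct 5, so answer: No

No. Error at index 3: given 4, correct 5.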